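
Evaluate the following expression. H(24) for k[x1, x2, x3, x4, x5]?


C(d+n-1,n-1)=C(28,4)=20475


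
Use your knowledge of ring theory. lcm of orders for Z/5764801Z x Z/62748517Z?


Exponent = lcm of the cyclic orders; pairwise coprime => product.
7^8*13^7=5764801*62748517=361732713550117


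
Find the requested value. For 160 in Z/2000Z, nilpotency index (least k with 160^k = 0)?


160^k mod 2000:
k=1: 160
k=2: 1600
k=3: 0
First zero at k = 3


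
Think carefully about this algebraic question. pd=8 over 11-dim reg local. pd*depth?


pd+depth=11
depth=11-8=3
pd*depth=8*3=24


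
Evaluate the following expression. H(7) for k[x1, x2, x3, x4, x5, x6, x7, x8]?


C(d+n-1,n-1)=C(14,7)=3432


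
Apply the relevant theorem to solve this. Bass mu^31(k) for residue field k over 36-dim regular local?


C(n,i)=C(36,31)=376992


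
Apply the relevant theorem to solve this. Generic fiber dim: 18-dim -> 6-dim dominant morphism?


dim(fiber)=dim(X)-dim(Y)=18-6=12


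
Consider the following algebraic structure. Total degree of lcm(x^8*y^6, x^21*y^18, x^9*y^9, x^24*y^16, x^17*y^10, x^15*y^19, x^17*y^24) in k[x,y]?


lcm = componentwise max:
x: max(8,21,9,24,17,15,17)=24
y: max(6,18,9,16,10,19,24)=24
Total=24+24=48


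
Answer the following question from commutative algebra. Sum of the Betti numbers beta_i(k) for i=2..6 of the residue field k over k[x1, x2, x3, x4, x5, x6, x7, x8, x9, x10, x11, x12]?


Koszul resolution: beta_i(k)=C(n,i), n=12
C(12,2)=66, C(12,3)=220, C(12,4)=495, C(12,5)=792, C(12,6)=924
Sum=2497


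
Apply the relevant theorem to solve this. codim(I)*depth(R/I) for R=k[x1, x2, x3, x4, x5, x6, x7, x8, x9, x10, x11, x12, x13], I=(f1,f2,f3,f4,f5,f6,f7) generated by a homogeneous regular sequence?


codim=7, depth=dim(R/I)=13-7=6
Product=7*6=42


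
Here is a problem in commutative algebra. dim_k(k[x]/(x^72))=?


Basis: 1,x,...,x^71
dim=72


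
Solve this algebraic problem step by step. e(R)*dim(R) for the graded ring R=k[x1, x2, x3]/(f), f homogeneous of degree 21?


e(R)=deg(f)=21, dim(R)=3-1=2
e*dim=21*2=42


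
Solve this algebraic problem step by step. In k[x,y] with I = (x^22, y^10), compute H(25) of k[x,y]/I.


k[x,y], I = (x^22, y^10), d = 25
Need i < 22 and d-i < 10.
Range: 16 <= i <= 21.
H(25) = 6


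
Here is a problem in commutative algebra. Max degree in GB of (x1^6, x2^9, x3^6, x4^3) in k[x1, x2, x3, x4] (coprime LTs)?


Pure powers, coprime LTs => already GB.
Degrees: 6, 9, 6, 3
Max=9


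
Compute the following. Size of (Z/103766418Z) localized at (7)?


7-primary part: 103766418=7^8*18
Size=7^8=5764801


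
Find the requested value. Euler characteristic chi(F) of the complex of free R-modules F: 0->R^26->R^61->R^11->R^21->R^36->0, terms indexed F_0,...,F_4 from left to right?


chi = sum (-1)^i * rank:
(-1)^0*26=26
(-1)^1*61=-61
(-1)^2*11=11
(-1)^3*21=-21
(-1)^4*36=36
chi=-9


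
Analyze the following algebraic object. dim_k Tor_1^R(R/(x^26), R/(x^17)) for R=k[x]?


Tor_1(R/I,R/J)=(I cap J)/IJ=(x^26)/(x^43)
dim=43-26=min(26,17)=17


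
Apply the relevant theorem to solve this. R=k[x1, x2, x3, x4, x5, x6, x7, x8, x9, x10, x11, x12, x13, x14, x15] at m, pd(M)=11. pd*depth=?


pd+depth=15
depth=15-11=4
pd*depth=11*4=44


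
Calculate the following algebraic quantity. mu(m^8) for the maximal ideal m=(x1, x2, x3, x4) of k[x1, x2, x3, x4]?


Graded Nakayama: mu(m^d) = dim_k (m^d/m^(d+1)) = #degree-8 monomials in 4 vars
C(n+d-1,d)=C(11,8)=165


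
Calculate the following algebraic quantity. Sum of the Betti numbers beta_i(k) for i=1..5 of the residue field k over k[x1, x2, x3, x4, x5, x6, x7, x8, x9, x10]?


Koszul resolution: beta_i(k)=C(n,i), n=10
C(10,1)=10, C(10,2)=45, C(10,3)=120, C(10,4)=210, C(10,5)=252
Sum=637


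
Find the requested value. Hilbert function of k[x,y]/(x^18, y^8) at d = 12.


k[x,y], I = (x^18, y^8), d = 12
Need i < 18 and d-i < 8.
Range: 5 <= i <= 12.
H(12) = 8


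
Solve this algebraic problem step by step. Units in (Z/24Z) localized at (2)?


Local ring = Z/8Z.
phi(8) = 2^2*(2-1) = 4


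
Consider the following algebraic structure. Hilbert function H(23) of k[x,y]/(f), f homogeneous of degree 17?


H(t)=d for t>=d-1.
d=17, t=23
H(23)=17


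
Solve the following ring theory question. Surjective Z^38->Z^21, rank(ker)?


rank(ker) = 38-21 = 17


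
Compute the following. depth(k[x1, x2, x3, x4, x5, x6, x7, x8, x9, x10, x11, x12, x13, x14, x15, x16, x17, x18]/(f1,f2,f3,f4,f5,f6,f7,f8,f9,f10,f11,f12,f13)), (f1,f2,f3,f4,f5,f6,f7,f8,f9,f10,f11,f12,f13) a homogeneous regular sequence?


depth(R)=18
depth(R/I)=18-13=5


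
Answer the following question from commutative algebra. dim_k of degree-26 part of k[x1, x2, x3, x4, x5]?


C(d+n-1,n-1)=C(30,4)=27405


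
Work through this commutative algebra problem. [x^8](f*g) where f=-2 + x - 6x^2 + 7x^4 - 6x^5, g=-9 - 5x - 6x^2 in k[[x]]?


[x^8] = sum a_i*b_j, i+j=8
Sum=0


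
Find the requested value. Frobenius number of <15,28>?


gcd(15,28)=1 => F=ab-a-b=15*28-15-28=420-43=377


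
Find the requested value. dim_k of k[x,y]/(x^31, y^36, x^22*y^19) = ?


k[x,y]/I, I = (x^31, y^36, x^22*y^19)
Rect: 31x36=1116. Corner: (31-22)x(36-19)=153.
dim = 1116-153 = 963


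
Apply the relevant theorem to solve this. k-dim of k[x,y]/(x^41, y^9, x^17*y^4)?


k[x,y]/I, I = (x^41, y^9, x^17*y^4)
Rect: 41x9=369. Corner: (41-17)x(9-4)=120.
dim = 369-120 = 249


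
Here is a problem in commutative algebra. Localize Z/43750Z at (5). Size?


5-primary part: 43750=5^5*14
Size=5^5=3125


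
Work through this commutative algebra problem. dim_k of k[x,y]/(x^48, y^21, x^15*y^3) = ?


k[x,y]/I, I = (x^48, y^21, x^15*y^3)
Rect: 48x21=1008. Corner: (48-15)x(21-3)=594.
dim = 1008-594 = 414


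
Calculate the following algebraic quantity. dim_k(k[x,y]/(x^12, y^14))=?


Basis: x^i*y^j, i<12, j<14
12*14=168


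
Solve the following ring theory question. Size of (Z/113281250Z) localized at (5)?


5-primary part: 113281250=5^9*58
Size=5^9=1953125


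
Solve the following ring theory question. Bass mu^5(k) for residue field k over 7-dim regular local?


C(n,i)=C(7,5)=21


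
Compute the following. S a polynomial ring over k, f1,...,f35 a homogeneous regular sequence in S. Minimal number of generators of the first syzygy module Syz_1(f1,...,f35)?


Regular sequence => Koszul complex is the minimal free resolution.
Syz_1 minimally generated by Koszul relations f_i*e_j - f_j*e_i (i<j): mu(Syz_1) = beta_2 = C(m,2) = m(m-1)/2
m=35
35*34/2 = 595


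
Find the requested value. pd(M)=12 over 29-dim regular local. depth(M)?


pd+depth=depth(R)=29
depth=29-12=17


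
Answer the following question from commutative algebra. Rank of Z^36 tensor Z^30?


rank(M(x)N) = rank(M)*rank(N)
36*30 = 1080


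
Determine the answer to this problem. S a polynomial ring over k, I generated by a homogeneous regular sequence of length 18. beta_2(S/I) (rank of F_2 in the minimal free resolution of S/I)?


Regular sequence => Koszul complex is the minimal free resolution.
Syz_1 minimally generated by Koszul relations f_i*e_j - f_j*e_i (i<j): mu(Syz_1) = beta_2 = C(m,2) = m(m-1)/2
m=18
18*17/2 = 153


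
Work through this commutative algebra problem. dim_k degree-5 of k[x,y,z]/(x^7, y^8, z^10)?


Need i<7, j<8, k<10 with i+j+k=5.
For each i, j ranges over max(0,5-i-9)..min(7,5-i):
  i=0: j in [0,5] -> 6
  i=1: j in [0,4] -> 5
  i=2: j in [0,3] -> 4
  i=3: j in [0,2] -> 3
  i=4: j in [0,1] -> 2
  i=5: j in [0,0] -> 1
H(5) = 6+5+4+3+2+1 = 21


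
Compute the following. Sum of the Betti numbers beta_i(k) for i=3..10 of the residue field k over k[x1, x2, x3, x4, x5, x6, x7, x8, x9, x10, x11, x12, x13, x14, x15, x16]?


Koszul resolution: beta_i(k)=C(n,i), n=16
C(16,3)=560, C(16,4)=1820, C(16,5)=4368, C(16,6)=8008, C(16,7)=11440, C(16,8)=12870, C(16,9)=11440, C(16,10)=8008
Sum=58514


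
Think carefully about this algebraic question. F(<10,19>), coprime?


gcd(10,19)=1 => F=ab-a-b=10*19-10-19=190-29=161


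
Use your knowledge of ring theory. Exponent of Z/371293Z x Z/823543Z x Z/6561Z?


Exponent = lcm of the cyclic orders; pairwise coprime => product.
13^5*7^7*3^8=371293*823543*6561=2006194702960539


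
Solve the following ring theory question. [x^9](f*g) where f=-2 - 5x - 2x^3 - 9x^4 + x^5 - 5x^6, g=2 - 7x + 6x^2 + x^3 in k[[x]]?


[x^9] = sum a_i*b_j, i+j=9
  -5*1=-5
Sum=-5


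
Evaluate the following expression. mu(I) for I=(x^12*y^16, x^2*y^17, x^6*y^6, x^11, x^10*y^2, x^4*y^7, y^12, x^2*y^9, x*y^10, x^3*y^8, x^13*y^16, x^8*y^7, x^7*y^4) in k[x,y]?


Remove redundant (divisible by others).
x^8*y^7 redundant.
x^13*y^16 redundant.
x^2*y^17 redundant.
x^12*y^16 redundant.
Min: x^11, x^10*y^2, x^7*y^4, x^6*y^6, x^4*y^7, x^3*y^8, x^2*y^9, x*y^10, y^12
Count=9


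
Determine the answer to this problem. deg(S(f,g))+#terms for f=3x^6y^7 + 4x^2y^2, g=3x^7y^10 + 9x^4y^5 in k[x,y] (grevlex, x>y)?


LT(f)=3x^6y^7, LT(g)=3x^7y^10
lcm(LM)=x^7y^10
S(f,g) (scaled by 9 to clear denominators) = 3xy^3*f - 3*g = -27x^4y^5 + 12x^3y^5
2 terms, deg 9.
9+2=11


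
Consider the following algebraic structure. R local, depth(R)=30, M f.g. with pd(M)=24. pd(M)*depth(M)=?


pd+depth=30
depth=30-24=6
pd*depth=24*6=144


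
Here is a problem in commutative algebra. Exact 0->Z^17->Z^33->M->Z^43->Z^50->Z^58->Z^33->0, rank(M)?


Alt sum=0:
(-1)^0*17 + (-1)^1*33 + (-1)^2*? + (-1)^3*43 + (-1)^4*50 + (-1)^5*58 + (-1)^6*33=0
rank(M)=34


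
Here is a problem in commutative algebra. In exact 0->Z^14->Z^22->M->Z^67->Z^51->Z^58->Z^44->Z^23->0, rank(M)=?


Alt sum=0:
(-1)^0*14 + (-1)^1*22 + (-1)^2*? + (-1)^3*67 + (-1)^4*51 + (-1)^5*58 + (-1)^6*44 + (-1)^7*23=0
rank(M)=61


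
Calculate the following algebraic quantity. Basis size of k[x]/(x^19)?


Basis: 1,x,...,x^18
dim=19


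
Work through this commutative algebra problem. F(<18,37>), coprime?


gcd(18,37)=1 => F=ab-a-b=18*37-18-37=666-55=611


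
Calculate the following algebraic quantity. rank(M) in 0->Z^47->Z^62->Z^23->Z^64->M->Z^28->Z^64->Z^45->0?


Alt sum=0:
(-1)^0*47 + (-1)^1*62 + (-1)^2*23 + (-1)^3*64 + (-1)^4*? + (-1)^5*28 + (-1)^6*64 + (-1)^7*45=0
rank(M)=65


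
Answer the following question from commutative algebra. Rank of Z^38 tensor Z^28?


rank(M(x)N) = rank(M)*rank(N)
38*28 = 1064


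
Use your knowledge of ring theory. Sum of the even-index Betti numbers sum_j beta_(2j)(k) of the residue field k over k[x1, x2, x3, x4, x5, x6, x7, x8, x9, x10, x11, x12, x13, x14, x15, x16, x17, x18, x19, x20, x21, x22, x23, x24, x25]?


Koszul resolution: beta_i(k)=C(n,i), n=25
sum_even C(25,i) = 2^(n-1) = 2^24 = 16777216


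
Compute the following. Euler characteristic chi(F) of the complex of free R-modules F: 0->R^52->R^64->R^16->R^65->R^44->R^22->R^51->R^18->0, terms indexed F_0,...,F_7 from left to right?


chi = sum (-1)^i * rank:
(-1)^0*52=52
(-1)^1*64=-64
(-1)^2*16=16
(-1)^3*65=-65
(-1)^4*44=44
(-1)^5*22=-22
(-1)^6*51=51
(-1)^7*18=-18
chi=-6


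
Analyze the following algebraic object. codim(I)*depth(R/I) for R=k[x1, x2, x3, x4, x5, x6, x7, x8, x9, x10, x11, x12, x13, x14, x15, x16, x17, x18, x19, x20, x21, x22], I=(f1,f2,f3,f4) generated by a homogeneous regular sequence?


codim=4, depth=dim(R/I)=22-4=18
Product=4*18=72


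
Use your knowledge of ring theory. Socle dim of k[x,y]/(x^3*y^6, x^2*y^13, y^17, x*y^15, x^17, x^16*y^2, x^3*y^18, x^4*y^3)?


Socle = ann(m) = span of standard monomials u with x*u, y*u in I (staircase corners).
Redundant generators: x^3*y^18
Minimal generators: x^17, x^16*y^2, x^4*y^3, x^3*y^6, x^2*y^13, x*y^15, y^17
Corners: y^16, xy^14, x^2y^12, x^3y^5, x^15y^2, x^16y
Socle dim=6


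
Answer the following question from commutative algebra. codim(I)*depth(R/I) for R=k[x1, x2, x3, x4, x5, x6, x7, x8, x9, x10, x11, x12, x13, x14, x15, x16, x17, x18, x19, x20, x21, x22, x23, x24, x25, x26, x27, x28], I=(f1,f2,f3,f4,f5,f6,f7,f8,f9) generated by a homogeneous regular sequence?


codim=9, depth=dim(R/I)=28-9=19
Product=9*19=171


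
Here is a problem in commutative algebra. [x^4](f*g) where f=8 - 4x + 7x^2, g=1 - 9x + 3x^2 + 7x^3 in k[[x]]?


[x^4] = sum a_i*b_j, i+j=4
  -4*7=-28
  7*3=21
Sum=-7


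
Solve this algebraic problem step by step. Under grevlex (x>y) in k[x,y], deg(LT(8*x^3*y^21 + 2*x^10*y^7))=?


LT: 8*x^3*y^21
deg_x=3, deg_y=21
Total=3+21=24


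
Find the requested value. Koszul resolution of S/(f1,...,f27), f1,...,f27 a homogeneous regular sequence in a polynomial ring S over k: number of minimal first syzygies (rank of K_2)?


Regular sequence => Koszul complex is the minimal free resolution.
Syz_1 minimally generated by Koszul relations f_i*e_j - f_j*e_i (i<j): mu(Syz_1) = beta_2 = C(m,2) = m(m-1)/2
m=27
27*26/2 = 351


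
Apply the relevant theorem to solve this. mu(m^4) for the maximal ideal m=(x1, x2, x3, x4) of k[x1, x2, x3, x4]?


Graded Nakayama: mu(m^d) = dim_k (m^d/m^(d+1)) = #degree-4 monomials in 4 vars
C(n+d-1,d)=C(7,4)=35


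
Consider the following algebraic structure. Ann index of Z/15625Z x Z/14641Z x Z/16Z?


Exponent = lcm of the cyclic orders; pairwise coprime => product.
5^6*11^4*2^4=15625*14641*16=3660250000


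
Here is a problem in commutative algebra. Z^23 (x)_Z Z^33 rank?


rank(M(x)N) = rank(M)*rank(N)
23*33 = 759


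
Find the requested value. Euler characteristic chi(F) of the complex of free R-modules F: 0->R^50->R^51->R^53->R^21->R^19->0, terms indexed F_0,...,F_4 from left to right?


chi = sum (-1)^i * rank:
(-1)^0*50=50
(-1)^1*51=-51
(-1)^2*53=53
(-1)^3*21=-21
(-1)^4*19=19
chi=50


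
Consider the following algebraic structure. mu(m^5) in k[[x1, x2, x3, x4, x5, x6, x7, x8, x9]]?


C(n+d-1,d)=C(13,5)=1287


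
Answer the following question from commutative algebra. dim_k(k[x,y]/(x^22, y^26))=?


Basis: x^i*y^j, i<22, j<26
22*26=572


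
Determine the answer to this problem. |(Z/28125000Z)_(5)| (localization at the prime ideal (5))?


5-primary part: 28125000=5^8*72
Size=5^8=390625


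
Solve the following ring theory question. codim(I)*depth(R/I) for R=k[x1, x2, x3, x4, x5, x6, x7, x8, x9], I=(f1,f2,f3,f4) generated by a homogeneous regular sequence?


codim=4, depth=dim(R/I)=9-4=5
Product=4*5=20


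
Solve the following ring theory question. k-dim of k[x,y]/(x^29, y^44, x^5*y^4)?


k[x,y]/I, I = (x^29, y^44, x^5*y^4)
Rect: 29x44=1276. Corner: (29-5)x(44-4)=960.
dim = 1276-960 = 316


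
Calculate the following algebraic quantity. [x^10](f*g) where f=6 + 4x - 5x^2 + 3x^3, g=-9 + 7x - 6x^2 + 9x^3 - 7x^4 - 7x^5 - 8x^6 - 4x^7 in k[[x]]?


[x^10] = sum a_i*b_j, i+j=10
  3*-4=-12
Sum=-12


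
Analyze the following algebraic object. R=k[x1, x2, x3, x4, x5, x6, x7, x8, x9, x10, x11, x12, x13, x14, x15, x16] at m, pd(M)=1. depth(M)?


pd+depth=depth(R)=16
depth=16-1=15


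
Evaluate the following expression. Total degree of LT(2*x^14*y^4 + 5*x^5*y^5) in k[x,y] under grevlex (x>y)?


LT: 2*x^14*y^4
deg_x=14, deg_y=4
Total=14+4=18


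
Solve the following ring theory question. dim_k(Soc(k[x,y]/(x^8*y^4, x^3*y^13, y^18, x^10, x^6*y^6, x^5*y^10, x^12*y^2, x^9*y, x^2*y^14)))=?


Socle = ann(m) = span of standard monomials u with x*u, y*u in I (staircase corners).
Redundant generators: x^12*y^2
Minimal generators: x^10, x^9*y, x^8*y^4, x^6*y^6, x^5*y^10, x^3*y^13, x^2*y^14, y^18
Corners: xy^17, x^2y^13, x^4y^12, x^5y^9, x^7y^5, x^8y^3, x^9
Socle dim=7


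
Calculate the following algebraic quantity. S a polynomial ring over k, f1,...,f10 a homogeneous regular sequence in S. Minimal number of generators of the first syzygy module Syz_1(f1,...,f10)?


Regular sequence => Koszul complex is the minimal free resolution.
Syz_1 minimally generated by Koszul relations f_i*e_j - f_j*e_i (i<j): mu(Syz_1) = beta_2 = C(m,2) = m(m-1)/2
m=10
10*9/2 = 45


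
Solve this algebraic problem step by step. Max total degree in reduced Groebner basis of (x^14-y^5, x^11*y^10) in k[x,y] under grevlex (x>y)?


LT(f1)=x^14, LT(f2)=x^11y^10, lcm=x^14y^10
S(f1,f2) = y^10*f1 - x^3*f2 = -y^15
Reduced GB = {f1, f2, y^15}; degrees 14, 21, 15
Max = 21


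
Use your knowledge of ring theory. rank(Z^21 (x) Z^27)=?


rank(M(x)N) = rank(M)*rank(N)
21*27 = 567


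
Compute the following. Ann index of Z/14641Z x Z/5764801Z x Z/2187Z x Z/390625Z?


Exponent = lcm of the cyclic orders; pairwise coprime => product.
11^4*7^8*3^7*5^8=14641*5764801*2187*390625=72104750508385546875


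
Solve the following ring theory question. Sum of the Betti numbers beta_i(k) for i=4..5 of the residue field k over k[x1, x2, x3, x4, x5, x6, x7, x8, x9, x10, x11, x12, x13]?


Koszul resolution: beta_i(k)=C(n,i), n=13
C(13,4)=715, C(13,5)=1287
Sum=2002


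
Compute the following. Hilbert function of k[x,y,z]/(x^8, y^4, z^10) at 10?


Need i<8, j<4, k<10 with i+j+k=10.
For each i, j ranges over max(0,10-i-9)..min(3,10-i):
  i=0: j in [1,3] -> 3
  i=1: j in [0,3] -> 4
  i=2: j in [0,3] -> 4
  i=3: j in [0,3] -> 4
  i=4: j in [0,3] -> 4
  i=5: j in [0,3] -> 4
  i=6: j in [0,3] -> 4
  i=7: j in [0,3] -> 4
H(10) = 3+4+4+4+4+4+4+4 = 31


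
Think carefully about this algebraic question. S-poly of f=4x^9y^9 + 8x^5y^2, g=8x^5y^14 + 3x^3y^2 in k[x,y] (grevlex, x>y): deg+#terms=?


LT(f)=4x^9y^9, LT(g)=8x^5y^14
lcm(LM)=x^9y^14
S(f,g) (scaled by 32 to clear denominators) = 8y^5*f - 4x^4*g = 64x^5y^7 - 12x^7y^2
2 terms, deg 12.
12+2=14


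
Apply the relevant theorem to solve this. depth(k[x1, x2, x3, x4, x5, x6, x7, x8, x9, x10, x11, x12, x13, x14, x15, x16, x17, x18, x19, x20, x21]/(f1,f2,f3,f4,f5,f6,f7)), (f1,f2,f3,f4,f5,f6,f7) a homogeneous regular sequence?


depth(R)=21
depth(R/I)=21-7=14


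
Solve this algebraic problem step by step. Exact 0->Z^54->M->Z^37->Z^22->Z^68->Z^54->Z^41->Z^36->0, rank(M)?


Alt sum=0:
(-1)^0*54 + (-1)^1*? + (-1)^2*37 + (-1)^3*22 + (-1)^4*68 + (-1)^5*54 + (-1)^6*41 + (-1)^7*36=0
rank(M)=88


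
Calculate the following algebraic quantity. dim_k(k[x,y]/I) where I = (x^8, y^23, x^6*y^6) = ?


k[x,y]/I, I = (x^8, y^23, x^6*y^6)
Rect: 8x23=184. Corner: (8-6)x(23-6)=34.
dim = 184-34 = 150


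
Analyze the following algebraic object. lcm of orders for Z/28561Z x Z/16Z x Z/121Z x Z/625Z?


Exponent = lcm of the cyclic orders; pairwise coprime => product.
13^4*2^4*11^2*5^4=28561*16*121*625=34558810000


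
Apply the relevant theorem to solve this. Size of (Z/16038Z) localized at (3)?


3-primary part: 16038=3^6*22
Size=3^6=729


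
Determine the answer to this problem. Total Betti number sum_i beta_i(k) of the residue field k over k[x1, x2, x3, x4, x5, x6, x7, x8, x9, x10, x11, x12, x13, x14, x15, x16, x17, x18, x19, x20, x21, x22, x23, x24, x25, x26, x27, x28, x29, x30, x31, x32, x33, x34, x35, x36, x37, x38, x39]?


Koszul resolution: beta_i(k)=C(n,i), n=39
sum_i C(39,i) = 2^39 = 549755813888


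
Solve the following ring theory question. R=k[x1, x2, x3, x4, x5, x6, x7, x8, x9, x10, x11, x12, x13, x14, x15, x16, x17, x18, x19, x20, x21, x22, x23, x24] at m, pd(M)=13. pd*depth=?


pd+depth=24
depth=24-13=11
pd*depth=13*11=143


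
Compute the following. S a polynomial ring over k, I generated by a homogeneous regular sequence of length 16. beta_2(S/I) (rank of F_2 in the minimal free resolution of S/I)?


Regular sequence => Koszul complex is the minimal free resolution.
Syz_1 minimally generated by Koszul relations f_i*e_j - f_j*e_i (i<j): mu(Syz_1) = beta_2 = C(m,2) = m(m-1)/2
m=16
16*15/2 = 120


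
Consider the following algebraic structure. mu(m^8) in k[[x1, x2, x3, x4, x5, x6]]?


C(n+d-1,d)=C(13,8)=1287


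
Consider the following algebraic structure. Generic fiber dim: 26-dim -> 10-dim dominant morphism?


dim(fiber)=dim(X)-dim(Y)=26-10=16


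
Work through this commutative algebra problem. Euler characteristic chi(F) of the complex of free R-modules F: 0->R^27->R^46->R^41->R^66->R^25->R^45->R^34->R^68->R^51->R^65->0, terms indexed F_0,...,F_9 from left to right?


chi = sum (-1)^i * rank:
(-1)^0*27=27
(-1)^1*46=-46
(-1)^2*41=41
(-1)^3*66=-66
(-1)^4*25=25
(-1)^5*45=-45
(-1)^6*34=34
(-1)^7*68=-68
(-1)^8*51=51
(-1)^9*65=-65
chi=-112


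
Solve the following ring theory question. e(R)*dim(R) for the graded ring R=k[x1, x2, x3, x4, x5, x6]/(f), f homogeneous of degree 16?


e(R)=deg(f)=16, dim(R)=6-1=5
e*dim=16*5=80


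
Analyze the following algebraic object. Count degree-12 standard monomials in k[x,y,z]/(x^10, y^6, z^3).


Need i<10, j<6, k<3 with i+j+k=12.
For each i, j ranges over max(0,12-i-2)..min(5,12-i):
  i=0: j in [10,5] -> 0
  i=1: j in [9,5] -> 0
  i=2: j in [8,5] -> 0
  i=3: j in [7,5] -> 0
  i=4: j in [6,5] -> 0
  i=5: j in [5,5] -> 1
  i=6: j in [4,5] -> 2
  i=7: j in [3,5] -> 3
  i=8: j in [2,4] -> 3
  i=9: j in [1,3] -> 3
H(12) = 0+0+0+0+0+1+2+3+3+3 = 12


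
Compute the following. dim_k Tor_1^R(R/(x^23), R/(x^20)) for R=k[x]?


Tor_1(R/I,R/J)=(I cap J)/IJ=(x^23)/(x^43)
dim=43-23=min(23,20)=20


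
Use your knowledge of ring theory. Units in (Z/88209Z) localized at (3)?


Local ring = Z/729Z.
phi(729) = 3^5*(3-1) = 486


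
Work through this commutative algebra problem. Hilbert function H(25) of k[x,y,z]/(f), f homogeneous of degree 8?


C(27,2)-C(19,2)=351-171=180


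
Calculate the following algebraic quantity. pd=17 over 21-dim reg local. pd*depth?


pd+depth=21
depth=21-17=4
pd*depth=17*4=68


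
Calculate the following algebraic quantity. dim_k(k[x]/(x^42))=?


Basis: 1,x,...,x^41
dim=42


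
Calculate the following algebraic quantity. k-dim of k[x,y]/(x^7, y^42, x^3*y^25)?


k[x,y]/I, I = (x^7, y^42, x^3*y^25)
Rect: 7x42=294. Corner: (7-3)x(42-25)=68.
dim = 294-68 = 226


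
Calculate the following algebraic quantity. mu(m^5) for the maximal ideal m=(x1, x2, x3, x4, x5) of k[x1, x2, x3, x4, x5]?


Graded Nakayama: mu(m^d) = dim_k (m^d/m^(d+1)) = #degree-5 monomials in 5 vars
C(n+d-1,d)=C(9,5)=126


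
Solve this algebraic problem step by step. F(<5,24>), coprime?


gcd(5,24)=1 => F=ab-a-b=5*24-5-24=120-29=91


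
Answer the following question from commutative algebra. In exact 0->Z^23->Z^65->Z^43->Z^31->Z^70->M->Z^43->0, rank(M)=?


Alt sum=0:
(-1)^0*23 + (-1)^1*65 + (-1)^2*43 + (-1)^3*31 + (-1)^4*70 + (-1)^5*? + (-1)^6*43=0
rank(M)=83


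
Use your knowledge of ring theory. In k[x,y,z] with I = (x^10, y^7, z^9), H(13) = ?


Need i<10, j<7, k<9 with i+j+k=13.
For each i, j ranges over max(0,13-i-8)..min(6,13-i):
  i=0: j in [5,6] -> 2
  i=1: j in [4,6] -> 3
  i=2: j in [3,6] -> 4
  i=3: j in [2,6] -> 5
  i=4: j in [1,6] -> 6
  i=5: j in [0,6] -> 7
  i=6: j in [0,6] -> 7
  i=7: j in [0,6] -> 7
  i=8: j in [0,5] -> 6
  i=9: j in [0,4] -> 5
H(13) = 2+3+4+5+6+7+7+7+6+5 = 52


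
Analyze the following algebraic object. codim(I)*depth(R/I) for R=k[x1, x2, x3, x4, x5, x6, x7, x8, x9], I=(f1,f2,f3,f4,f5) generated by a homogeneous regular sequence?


codim=5, depth=dim(R/I)=9-5=4
Product=5*4=20


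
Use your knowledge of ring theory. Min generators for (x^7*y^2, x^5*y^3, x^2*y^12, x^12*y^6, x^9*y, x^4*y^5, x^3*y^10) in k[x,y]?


Remove redundant (divisible by others).
x^12*y^6 redundant.
Min: x^9*y, x^7*y^2, x^5*y^3, x^4*y^5, x^3*y^10, x^2*y^12
Count=6


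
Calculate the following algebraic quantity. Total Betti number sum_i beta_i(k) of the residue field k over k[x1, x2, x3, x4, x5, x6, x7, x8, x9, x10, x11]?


Koszul resolution: beta_i(k)=C(n,i), n=11
sum_i C(11,i) = 2^11 = 2048


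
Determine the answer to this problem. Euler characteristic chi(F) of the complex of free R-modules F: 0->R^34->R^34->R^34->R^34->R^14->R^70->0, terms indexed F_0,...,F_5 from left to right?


chi = sum (-1)^i * rank:
(-1)^0*34=34
(-1)^1*34=-34
(-1)^2*34=34
(-1)^3*34=-34
(-1)^4*14=14
(-1)^5*70=-70
chi=-56


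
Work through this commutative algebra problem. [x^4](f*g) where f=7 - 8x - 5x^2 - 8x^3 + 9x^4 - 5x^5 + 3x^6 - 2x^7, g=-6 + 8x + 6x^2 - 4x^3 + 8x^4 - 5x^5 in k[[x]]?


[x^4] = sum a_i*b_j, i+j=4
  7*8=56
  -8*-4=32
  -5*6=-30
  -8*8=-64
  9*-6=-54
Sum=-60


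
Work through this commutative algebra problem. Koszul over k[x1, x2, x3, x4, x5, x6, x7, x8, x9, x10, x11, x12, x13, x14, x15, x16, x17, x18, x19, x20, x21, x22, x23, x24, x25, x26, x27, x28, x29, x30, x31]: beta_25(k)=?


C(n,i)=C(31,25)=736281


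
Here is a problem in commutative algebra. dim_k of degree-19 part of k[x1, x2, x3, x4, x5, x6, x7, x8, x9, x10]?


C(d+n-1,n-1)=C(28,9)=6906900


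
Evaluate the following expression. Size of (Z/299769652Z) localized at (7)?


7-primary part: 299769652=7^8*52
Size=7^8=5764801


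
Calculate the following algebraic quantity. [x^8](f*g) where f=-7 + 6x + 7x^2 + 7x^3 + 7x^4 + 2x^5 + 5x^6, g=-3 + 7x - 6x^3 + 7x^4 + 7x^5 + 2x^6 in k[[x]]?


[x^8] = sum a_i*b_j, i+j=8
  7*2=14
  7*7=49
  7*7=49
  2*-6=-12
Sum=100


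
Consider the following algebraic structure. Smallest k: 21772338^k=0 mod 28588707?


21772338^k mod 28588707:
k=1: 21772338
k=2: 5131035
k=3: 24578694
k=4: 8362683
k=5: 4084101
k=6: 0
First zero at k = 6


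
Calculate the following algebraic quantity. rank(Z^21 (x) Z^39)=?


rank(M(x)N) = rank(M)*rank(N)
21*39 = 819


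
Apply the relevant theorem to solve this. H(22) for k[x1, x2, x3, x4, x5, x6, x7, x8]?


C(d+n-1,n-1)=C(29,7)=1560780


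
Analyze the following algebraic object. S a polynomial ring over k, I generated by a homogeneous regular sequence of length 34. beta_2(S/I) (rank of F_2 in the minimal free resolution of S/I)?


Regular sequence => Koszul complex is the minimal free resolution.
Syz_1 minimally generated by Koszul relations f_i*e_j - f_j*e_i (i<j): mu(Syz_1) = beta_2 = C(m,2) = m(m-1)/2
m=34
34*33/2 = 561


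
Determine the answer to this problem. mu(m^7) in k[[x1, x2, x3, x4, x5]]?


C(n+d-1,d)=C(11,7)=330


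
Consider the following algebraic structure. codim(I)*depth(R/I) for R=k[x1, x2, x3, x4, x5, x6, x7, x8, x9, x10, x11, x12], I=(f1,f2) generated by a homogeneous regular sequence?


codim=2, depth=dim(R/I)=12-2=10
Product=2*10=20


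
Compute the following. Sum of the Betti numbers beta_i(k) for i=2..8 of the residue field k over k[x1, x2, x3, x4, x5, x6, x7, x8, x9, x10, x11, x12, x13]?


Koszul resolution: beta_i(k)=C(n,i), n=13
C(13,2)=78, C(13,3)=286, C(13,4)=715, C(13,5)=1287, C(13,6)=1716, C(13,7)=1716, C(13,8)=1287
Sum=7085


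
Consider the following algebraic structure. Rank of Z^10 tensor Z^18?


rank(M(x)N) = rank(M)*rank(N)
10*18 = 180


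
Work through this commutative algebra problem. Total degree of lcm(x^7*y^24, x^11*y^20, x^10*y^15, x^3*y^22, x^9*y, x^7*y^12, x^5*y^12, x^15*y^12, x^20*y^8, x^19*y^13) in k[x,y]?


lcm = componentwise max:
x: max(7,11,10,3,9,7,5,15,20,19)=20
y: max(24,20,15,22,1,12,12,12,8,13)=24
Total=20+24=44


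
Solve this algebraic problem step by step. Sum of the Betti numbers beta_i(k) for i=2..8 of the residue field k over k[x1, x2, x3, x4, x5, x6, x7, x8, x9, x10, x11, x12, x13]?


Koszul resolution: beta_i(k)=C(n,i), n=13
C(13,2)=78, C(13,3)=286, C(13,4)=715, C(13,5)=1287, C(13,6)=1716, C(13,7)=1716, C(13,8)=1287
Sum=7085


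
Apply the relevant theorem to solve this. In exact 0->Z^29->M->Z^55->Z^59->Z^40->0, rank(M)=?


Alt sum=0:
(-1)^0*29 + (-1)^1*? + (-1)^2*55 + (-1)^3*59 + (-1)^4*40=0
rank(M)=65


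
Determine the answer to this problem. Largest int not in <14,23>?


gcd(14,23)=1 => F=ab-a-b=14*23-14-23=322-37=285


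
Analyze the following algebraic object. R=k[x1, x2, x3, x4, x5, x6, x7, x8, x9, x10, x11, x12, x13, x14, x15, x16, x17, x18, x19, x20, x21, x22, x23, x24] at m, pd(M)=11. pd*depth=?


pd+depth=24
depth=24-11=13
pd*depth=11*13=143


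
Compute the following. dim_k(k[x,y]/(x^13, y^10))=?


Basis: x^i*y^j, i<13, j<10
13*10=130


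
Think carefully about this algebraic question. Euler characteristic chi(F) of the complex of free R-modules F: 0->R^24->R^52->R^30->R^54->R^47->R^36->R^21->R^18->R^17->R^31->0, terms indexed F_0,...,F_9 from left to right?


chi = sum (-1)^i * rank:
(-1)^0*24=24
(-1)^1*52=-52
(-1)^2*30=30
(-1)^3*54=-54
(-1)^4*47=47
(-1)^5*36=-36
(-1)^6*21=21
(-1)^7*18=-18
(-1)^8*17=17
(-1)^9*31=-31
chi=-52


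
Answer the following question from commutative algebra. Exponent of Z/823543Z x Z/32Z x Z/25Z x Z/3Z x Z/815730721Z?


Exponent = lcm of the cyclic orders; pairwise coprime => product.
7^7*2^5*5^2*3^1*13^8=823543*32*25*3*815730721=1612294380394807200


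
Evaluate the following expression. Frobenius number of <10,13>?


gcd(10,13)=1 => F=ab-a-b=10*13-10-13=130-23=107


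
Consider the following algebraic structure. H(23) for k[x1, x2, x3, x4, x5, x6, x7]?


C(d+n-1,n-1)=C(29,6)=475020


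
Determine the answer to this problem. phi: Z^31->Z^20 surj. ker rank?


rank(ker) = 31-20 = 11


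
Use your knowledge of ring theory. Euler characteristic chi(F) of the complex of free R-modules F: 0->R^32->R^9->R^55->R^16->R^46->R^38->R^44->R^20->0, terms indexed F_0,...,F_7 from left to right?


chi = sum (-1)^i * rank:
(-1)^0*32=32
(-1)^1*9=-9
(-1)^2*55=55
(-1)^3*16=-16
(-1)^4*46=46
(-1)^5*38=-38
(-1)^6*44=44
(-1)^7*20=-20
chi=94


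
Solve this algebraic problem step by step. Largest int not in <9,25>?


gcd(9,25)=1 => F=ab-a-b=9*25-9-25=225-34=191


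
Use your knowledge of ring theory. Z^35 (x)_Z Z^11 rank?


rank(M(x)N) = rank(M)*rank(N)
35*11 = 385


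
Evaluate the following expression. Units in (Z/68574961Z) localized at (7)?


Local ring = Z/2401Z.
phi(2401) = 7^3*(7-1) = 2058


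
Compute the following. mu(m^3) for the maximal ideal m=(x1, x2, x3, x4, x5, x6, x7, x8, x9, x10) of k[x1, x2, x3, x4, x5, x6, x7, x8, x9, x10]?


Graded Nakayama: mu(m^d) = dim_k (m^d/m^(d+1)) = #degree-3 monomials in 10 vars
C(n+d-1,d)=C(12,3)=220


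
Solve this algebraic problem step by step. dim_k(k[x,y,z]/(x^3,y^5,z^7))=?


Basis: x^iy^jz^k, i<3,j<5,k<7
3*5*7=105


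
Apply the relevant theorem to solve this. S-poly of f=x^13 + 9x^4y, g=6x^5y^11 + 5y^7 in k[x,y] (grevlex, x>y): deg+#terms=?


LT(f)=x^13, LT(g)=6x^5y^11
lcm(LM)=x^13y^11
S(f,g) (scaled by 6 to clear denominators) = 6y^11*f - x^8*g = 54x^4y^12 - 5x^8y^7
2 terms, deg 16.
16+2=18


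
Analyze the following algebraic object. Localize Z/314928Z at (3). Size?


3-primary part: 314928=3^9*16
Size=3^9=19683


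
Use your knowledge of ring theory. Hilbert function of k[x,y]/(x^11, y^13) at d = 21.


k[x,y], I = (x^11, y^13), d = 21
Need i < 11 and d-i < 13.
Range: 9 <= i <= 10.
H(21) = 2


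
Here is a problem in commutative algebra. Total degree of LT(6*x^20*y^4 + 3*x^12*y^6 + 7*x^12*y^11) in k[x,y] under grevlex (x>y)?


LT: 6*x^20*y^4
deg_x=20, deg_y=4
Total=20+4=24


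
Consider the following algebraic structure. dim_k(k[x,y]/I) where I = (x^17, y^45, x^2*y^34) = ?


k[x,y]/I, I = (x^17, y^45, x^2*y^34)
Rect: 17x45=765. Corner: (17-2)x(45-34)=165.
dim = 765-165 = 600


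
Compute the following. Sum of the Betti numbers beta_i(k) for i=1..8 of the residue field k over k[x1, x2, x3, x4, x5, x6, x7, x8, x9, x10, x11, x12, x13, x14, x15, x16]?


Koszul resolution: beta_i(k)=C(n,i), n=16
C(16,1)=16, C(16,2)=120, C(16,3)=560, C(16,4)=1820, C(16,5)=4368, C(16,6)=8008, C(16,7)=11440, C(16,8)=12870
Sum=39202


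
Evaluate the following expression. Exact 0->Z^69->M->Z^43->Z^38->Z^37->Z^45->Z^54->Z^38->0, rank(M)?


Alt sum=0:
(-1)^0*69 + (-1)^1*? + (-1)^2*43 + (-1)^3*38 + (-1)^4*37 + (-1)^5*45 + (-1)^6*54 + (-1)^7*38=0
rank(M)=82


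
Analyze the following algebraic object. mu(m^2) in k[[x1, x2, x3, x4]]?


C(n+d-1,d)=C(5,2)=10


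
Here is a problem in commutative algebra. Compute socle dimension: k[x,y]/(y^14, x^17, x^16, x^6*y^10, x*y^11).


Socle = ann(m) = span of standard monomials u with x*u, y*u in I (staircase corners).
Redundant generators: x^17
Minimal generators: x^16, x^6*y^10, x*y^11, y^14
Corners: y^13, x^5y^10, x^15y^9
Socle dim=3


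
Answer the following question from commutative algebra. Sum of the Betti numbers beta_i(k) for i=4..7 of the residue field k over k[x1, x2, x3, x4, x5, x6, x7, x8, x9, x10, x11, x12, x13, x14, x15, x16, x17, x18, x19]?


Koszul resolution: beta_i(k)=C(n,i), n=19
C(19,4)=3876, C(19,5)=11628, C(19,6)=27132, C(19,7)=50388
Sum=93024


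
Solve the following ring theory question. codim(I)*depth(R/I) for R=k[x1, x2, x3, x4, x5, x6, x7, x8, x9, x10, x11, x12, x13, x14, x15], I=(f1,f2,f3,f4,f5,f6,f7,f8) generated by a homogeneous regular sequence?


codim=8, depth=dim(R/I)=15-8=7
Product=8*7=56


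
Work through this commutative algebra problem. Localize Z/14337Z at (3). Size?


3-primary part: 14337=3^5*59
Size=3^5=243


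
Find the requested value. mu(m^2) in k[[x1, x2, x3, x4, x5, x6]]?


C(n+d-1,d)=C(7,2)=21


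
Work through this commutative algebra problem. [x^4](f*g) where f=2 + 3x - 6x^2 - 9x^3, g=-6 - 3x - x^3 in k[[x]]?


[x^4] = sum a_i*b_j, i+j=4
  3*-1=-3
  -9*-3=27
Sum=24


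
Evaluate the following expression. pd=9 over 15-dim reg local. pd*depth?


pd+depth=15
depth=15-9=6
pd*depth=9*6=54


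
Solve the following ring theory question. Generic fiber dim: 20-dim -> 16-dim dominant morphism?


dim(fiber)=dim(X)-dim(Y)=20-16=4


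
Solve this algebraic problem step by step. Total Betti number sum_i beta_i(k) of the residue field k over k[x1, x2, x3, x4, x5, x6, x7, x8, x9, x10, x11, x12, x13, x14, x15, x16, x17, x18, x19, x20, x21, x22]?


Koszul resolution: beta_i(k)=C(n,i), n=22
sum_i C(22,i) = 2^22 = 4194304


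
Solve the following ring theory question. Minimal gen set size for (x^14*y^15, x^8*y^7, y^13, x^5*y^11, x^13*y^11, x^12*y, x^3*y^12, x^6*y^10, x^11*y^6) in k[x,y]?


Remove redundant (divisible by others).
x^13*y^11 redundant.
x^14*y^15 redundant.
Min: x^12*y, x^11*y^6, x^8*y^7, x^6*y^10, x^5*y^11, x^3*y^12, y^13
Count=7


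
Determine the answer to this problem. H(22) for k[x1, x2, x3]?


C(d+n-1,n-1)=C(24,2)=276


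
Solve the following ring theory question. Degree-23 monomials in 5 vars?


C(d+n-1,n-1)=C(27,4)=17550


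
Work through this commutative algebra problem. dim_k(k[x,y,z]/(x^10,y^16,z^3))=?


Basis: x^iy^jz^k, i<10,j<16,k<3
10*16*3=480


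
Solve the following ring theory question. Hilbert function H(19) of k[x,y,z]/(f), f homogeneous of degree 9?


C(21,2)-C(12,2)=210-66=144


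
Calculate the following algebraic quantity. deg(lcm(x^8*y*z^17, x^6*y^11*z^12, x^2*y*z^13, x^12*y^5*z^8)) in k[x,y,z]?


lcm = componentwise max:
x: max(8,6,2,12)=12
y: max(1,11,1,5)=11
z: max(17,12,13,8)=17
Total=12+11+17=40


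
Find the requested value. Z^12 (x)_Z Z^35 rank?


rank(M(x)N) = rank(M)*rank(N)
12*35 = 420


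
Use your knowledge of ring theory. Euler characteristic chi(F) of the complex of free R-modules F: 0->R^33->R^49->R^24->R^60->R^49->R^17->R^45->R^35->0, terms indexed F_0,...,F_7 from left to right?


chi = sum (-1)^i * rank:
(-1)^0*33=33
(-1)^1*49=-49
(-1)^2*24=24
(-1)^3*60=-60
(-1)^4*49=49
(-1)^5*17=-17
(-1)^6*45=45
(-1)^7*35=-35
chi=-10


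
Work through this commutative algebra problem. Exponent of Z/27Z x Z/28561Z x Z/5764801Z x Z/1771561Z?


Exponent = lcm of the cyclic orders; pairwise coprime => product.
3^3*13^4*7^8*11^6=27*28561*5764801*1771561=7875490363786112067


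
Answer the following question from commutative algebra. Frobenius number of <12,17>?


gcd(12,17)=1 => F=ab-a-b=12*17-12-17=204-29=175


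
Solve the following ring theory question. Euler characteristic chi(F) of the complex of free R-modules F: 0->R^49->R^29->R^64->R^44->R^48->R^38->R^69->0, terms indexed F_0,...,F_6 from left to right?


chi = sum (-1)^i * rank:
(-1)^0*49=49
(-1)^1*29=-29
(-1)^2*64=64
(-1)^3*44=-44
(-1)^4*48=48
(-1)^5*38=-38
(-1)^6*69=69
chi=119


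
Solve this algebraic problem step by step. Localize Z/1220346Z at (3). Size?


3-primary part: 1220346=3^9*62
Size=3^9=19683


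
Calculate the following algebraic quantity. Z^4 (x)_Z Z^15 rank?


rank(M(x)N) = rank(M)*rank(N)
4*15 = 60


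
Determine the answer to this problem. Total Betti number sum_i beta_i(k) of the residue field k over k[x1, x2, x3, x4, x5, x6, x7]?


Koszul resolution: beta_i(k)=C(n,i), n=7
sum_i C(7,i) = 2^7 = 128


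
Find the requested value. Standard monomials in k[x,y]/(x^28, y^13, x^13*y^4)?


k[x,y]/I, I = (x^28, y^13, x^13*y^4)
Rect: 28x13=364. Corner: (28-13)x(13-4)=135.
dim = 364-135 = 229


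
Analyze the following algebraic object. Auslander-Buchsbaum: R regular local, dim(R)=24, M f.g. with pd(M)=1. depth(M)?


pd+depth=depth(R)=24
depth=24-1=23


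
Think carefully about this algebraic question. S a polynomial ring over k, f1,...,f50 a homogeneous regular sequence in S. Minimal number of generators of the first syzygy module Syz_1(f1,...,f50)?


Regular sequence => Koszul complex is the minimal free resolution.
Syz_1 minimally generated by Koszul relations f_i*e_j - f_j*e_i (i<j): mu(Syz_1) = beta_2 = C(m,2) = m(m-1)/2
m=50
50*49/2 = 1225


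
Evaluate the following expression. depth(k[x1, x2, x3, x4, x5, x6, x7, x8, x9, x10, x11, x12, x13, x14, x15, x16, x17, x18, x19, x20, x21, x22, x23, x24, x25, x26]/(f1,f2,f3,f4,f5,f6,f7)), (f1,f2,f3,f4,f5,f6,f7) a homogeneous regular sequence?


depth(R)=26
depth(R/I)=26-7=19


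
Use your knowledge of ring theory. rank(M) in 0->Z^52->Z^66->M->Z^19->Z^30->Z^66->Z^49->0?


Alt sum=0:
(-1)^0*52 + (-1)^1*66 + (-1)^2*? + (-1)^3*19 + (-1)^4*30 + (-1)^5*66 + (-1)^6*49=0
rank(M)=20


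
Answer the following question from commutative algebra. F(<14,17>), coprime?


gcd(14,17)=1 => F=ab-a-b=14*17-14-17=238-31=207


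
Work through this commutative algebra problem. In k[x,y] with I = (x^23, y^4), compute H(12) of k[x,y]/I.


k[x,y], I = (x^23, y^4), d = 12
Need i < 23 and d-i < 4.
Range: 9 <= i <= 12.
H(12) = 4


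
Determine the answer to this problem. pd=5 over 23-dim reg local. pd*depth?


pd+depth=23
depth=23-5=18
pd*depth=5*18=90


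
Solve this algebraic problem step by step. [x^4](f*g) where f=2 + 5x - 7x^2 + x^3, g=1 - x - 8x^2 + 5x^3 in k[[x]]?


[x^4] = sum a_i*b_j, i+j=4
  5*5=25
  -7*-8=56
  1*-1=-1
Sum=80


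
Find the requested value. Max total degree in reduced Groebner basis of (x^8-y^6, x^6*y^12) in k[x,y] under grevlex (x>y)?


LT(f1)=x^8, LT(f2)=x^6y^12, lcm=x^8y^12
S(f1,f2) = y^12*f1 - x^2*f2 = -y^18
Reduced GB = {f1, f2, y^18}; degrees 8, 18, 18
Max = 18


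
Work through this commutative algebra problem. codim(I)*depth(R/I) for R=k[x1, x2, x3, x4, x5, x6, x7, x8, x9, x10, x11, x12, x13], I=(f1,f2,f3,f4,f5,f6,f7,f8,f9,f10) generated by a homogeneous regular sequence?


codim=10, depth=dim(R/I)=13-10=3
Product=10*3=30


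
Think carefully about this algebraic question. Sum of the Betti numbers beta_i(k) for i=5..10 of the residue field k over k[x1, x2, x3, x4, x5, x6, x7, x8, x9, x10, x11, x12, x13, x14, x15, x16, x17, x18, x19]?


Koszul resolution: beta_i(k)=C(n,i), n=19
C(19,5)=11628, C(19,6)=27132, C(19,7)=50388, C(19,8)=75582, C(19,9)=92378, C(19,10)=92378
Sum=349486


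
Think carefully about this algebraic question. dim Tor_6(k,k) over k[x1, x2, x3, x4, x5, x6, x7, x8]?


Koszul: C(n,i)=C(8,6)=28


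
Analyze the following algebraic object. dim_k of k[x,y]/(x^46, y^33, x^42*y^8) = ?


k[x,y]/I, I = (x^46, y^33, x^42*y^8)
Rect: 46x33=1518. Corner: (46-42)x(33-8)=100.
dim = 1518-100 = 1418


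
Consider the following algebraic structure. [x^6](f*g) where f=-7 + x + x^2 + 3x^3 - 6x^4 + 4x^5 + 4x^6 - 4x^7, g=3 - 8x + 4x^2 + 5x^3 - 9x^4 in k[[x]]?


[x^6] = sum a_i*b_j, i+j=6
  1*-9=-9
  3*5=15
  -6*4=-24
  4*-8=-32
  4*3=12
Sum=-38
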